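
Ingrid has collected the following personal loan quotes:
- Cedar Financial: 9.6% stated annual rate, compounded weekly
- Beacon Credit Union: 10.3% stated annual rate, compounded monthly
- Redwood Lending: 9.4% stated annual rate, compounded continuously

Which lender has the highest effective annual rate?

Beacon Credit Union

Cedar Financial: (1 + 0.096/52)^52 − 1 = 10.066%
Beacon Credit Union: (1 + 0.103/12)^12 − 1 = 10.800%
Redwood Lending: e^0.094 − 1 = 9.856%
The highest effective annual rate is Beacon Credit Union at 10.800%.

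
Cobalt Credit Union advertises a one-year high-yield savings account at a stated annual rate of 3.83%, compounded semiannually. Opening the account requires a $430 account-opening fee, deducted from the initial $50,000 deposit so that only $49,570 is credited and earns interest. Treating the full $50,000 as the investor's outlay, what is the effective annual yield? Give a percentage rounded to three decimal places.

Value after one year: 49,570 × (1 + 0.0383/2)^2 = 49,570 × 1.038667 = $51,486.71.
Effective yield on the $50,000 outlay: 51,486.71 / 50,000 − 1 = 0.029734 = 2.973%.

2.973%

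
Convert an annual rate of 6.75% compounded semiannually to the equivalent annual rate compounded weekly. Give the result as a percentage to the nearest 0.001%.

EAR = (1 + 0.0675/2)^2 − 1 = 0.068639.
Solve (1 + r/52)^52 = 1.068639: r/52 = 1.068639^(1/52) − 1 = 0.001277, so r = 0.066428 = 6.643%.

6.643%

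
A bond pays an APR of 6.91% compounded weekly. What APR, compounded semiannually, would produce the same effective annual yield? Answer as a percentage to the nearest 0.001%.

7.026%

EAR = (1 + 0.0691/52)^52 − 1 = 0.071494.
Solve (1 + r/2)^2 = 1.071494: r/2 = 1.071494^(1/2) − 1 = 0.035130, so r = 0.070260 = 7.026%.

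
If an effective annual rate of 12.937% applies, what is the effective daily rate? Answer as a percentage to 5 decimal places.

0.03334%

The per-day rate i satisfies (1 + i)^365 = 1 + 0.12937.
i = 1.12937^(1/365) − 1 = 0.0003334 = 0.03334%.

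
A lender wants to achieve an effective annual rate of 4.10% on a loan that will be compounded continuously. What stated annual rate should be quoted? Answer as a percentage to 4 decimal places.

4.0182%

Continuous: nominal r satisfies e^r − 1 = 0.0410.
r = ln(1 + 0.0410) = ln(1.0410) = 0.040182 = 4.0182%.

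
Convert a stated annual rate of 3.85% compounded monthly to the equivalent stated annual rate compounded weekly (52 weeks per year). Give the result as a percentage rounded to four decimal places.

3.8453%

EAR = (1 + 0.0385/12)^12 − 1 = 0.039187.
Solve (1 + r/52)^52 = 1.039187: r/52 = 1.039187^(1/52) − 1 = 0.000739, so r = 0.038453 = 3.8453%.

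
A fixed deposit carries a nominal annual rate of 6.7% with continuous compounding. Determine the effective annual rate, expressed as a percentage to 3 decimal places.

With continuous compounding, EAR = e^0.067 − 1.
e^0.067 = 1.069295, so EAR = 0.069295 = 6.930%.

6.930%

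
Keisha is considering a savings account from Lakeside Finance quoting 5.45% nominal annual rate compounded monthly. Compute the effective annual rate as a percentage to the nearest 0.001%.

EAR = (1 + 0.0545/12)^12 − 1.
= (1 + 0.004542)^12 − 1 = 1.055882 − 1 = 5.588%.

5.588%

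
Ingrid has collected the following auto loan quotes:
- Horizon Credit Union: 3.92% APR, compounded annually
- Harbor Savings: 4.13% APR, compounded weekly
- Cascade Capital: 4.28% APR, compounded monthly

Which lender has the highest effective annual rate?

Cascade Capital

Horizon Credit Union: compounded annually, EAR = 3.920%
Harbor Savings: (1 + 0.0413/52)^52 − 1 = 4.215%
Cascade Capital: (1 + 0.0428/12)^12 − 1 = 4.365%
The highest effective annual rate is Cascade Capital at 4.365%.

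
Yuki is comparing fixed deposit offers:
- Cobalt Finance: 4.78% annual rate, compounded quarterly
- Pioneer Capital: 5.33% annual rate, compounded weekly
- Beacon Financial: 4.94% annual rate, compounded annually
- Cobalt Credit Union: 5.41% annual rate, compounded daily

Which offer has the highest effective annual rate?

Cobalt Credit Union

Cobalt Finance: (1 + 0.0478/4)^4 − 1 = 4.866%
Pioneer Capital: (1 + 0.0533/52)^52 − 1 = 5.472%
Beacon Financial: compounded annually, EAR = 4.940%
Cobalt Credit Union: (1 + 0.0541/365)^365 − 1 = 5.559%
The highest effective annual rate is Cobalt Credit Union at 5.559%.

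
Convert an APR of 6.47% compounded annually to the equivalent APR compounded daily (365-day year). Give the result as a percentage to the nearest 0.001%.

6.270%

Compounded annually, EAR = nominal = 0.064700.
Solve (1 + r/365)^365 = 1.064700: r/365 = 1.064700^(1/365) − 1 = 0.000172, so r = 0.062698 = 6.270%.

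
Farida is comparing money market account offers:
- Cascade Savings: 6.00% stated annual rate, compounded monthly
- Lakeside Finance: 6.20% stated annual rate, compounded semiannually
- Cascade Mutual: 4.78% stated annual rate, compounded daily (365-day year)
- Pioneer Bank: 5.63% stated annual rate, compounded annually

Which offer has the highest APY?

Cascade Savings: (1 + 0.0600/12)^12 − 1 = 6.168%
Lakeside Finance: (1 + 0.0620/2)^2 − 1 = 6.296%
Cascade Mutual: (1 + 0.0478/365)^365 − 1 = 4.896%
Pioneer Bank: compounded annually, EAR = 5.630%
The highest effective annual rate is Lakeside Finance at 6.296%.

Lakeside Finance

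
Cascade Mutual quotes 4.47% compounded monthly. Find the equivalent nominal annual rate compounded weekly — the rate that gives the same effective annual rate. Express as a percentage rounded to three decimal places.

4.464%

EAR = (1 + 0.0447/12)^12 − 1 = 0.045627.
Solve (1 + r/52)^52 = 1.045627: r/52 = 1.045627^(1/52) − 1 = 0.000858, so r = 0.044636 = 4.464%.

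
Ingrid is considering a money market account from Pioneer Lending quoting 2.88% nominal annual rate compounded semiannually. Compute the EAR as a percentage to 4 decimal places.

EAR = (1 + 0.0288/2)^2 − 1.
= (1 + 0.014400)^2 − 1 = 1.029007 − 1 = 2.9007%.

2.9007%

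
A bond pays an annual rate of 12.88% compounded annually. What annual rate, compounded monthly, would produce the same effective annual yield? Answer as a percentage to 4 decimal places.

Compounded annually, EAR = nominal = 0.128800.
Solve (1 + r/12)^12 = 1.128800: r/12 = 1.128800^(1/12) − 1 = 0.010147, so r = 0.121769 = 12.1769%.

12.1769%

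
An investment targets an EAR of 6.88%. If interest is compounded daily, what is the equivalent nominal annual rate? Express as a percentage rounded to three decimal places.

(1 + r/365)^365 − 1 = 0.0688, so 1 + r/365 = 1.0688^(1/365).
r/365 = 0.000182, so r = 0.066543 = 6.654%.

6.654%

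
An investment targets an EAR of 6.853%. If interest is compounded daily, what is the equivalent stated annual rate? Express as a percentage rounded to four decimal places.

6.6290%

(1 + r/365)^365 − 1 = 0.06853, so 1 + r/365 = 1.06853^(1/365).
r/365 = 0.000182, so r = 0.066290 = 6.6290%.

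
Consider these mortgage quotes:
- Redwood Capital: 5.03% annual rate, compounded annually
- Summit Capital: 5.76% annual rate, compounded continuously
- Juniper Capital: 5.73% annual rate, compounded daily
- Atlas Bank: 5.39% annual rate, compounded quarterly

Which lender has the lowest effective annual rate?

Redwood Capital: compounded annually, EAR = 5.030%
Summit Capital: e^0.0576 − 1 = 5.929%
Juniper Capital: (1 + 0.0573/365)^365 − 1 = 5.897%
Atlas Bank: (1 + 0.0539/4)^4 − 1 = 5.500%
The lowest effective annual rate is Redwood Capital at 5.030%.

Redwood Capital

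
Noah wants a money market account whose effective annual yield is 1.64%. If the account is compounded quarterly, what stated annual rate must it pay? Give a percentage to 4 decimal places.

(1 + r/4)^4 − 1 = 0.0164, so 1 + r/4 = 1.0164^(1/4).
r/4 = 0.004075, so r = 0.016300 = 1.6300%.

1.6300%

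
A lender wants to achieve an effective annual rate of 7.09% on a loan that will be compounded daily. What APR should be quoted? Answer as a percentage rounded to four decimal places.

(1 + r/365)^365 − 1 = 0.0709, so 1 + r/365 = 1.0709^(1/365).
r/365 = 0.000188, so r = 0.068506 = 6.8506%.

6.8506%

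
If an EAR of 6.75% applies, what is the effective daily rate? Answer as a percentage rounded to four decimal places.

0.0179%

The per-day rate i satisfies (1 + i)^365 = 1 + 0.0675.
i = 1.0675^(1/365) − 1 = 0.0001790 = 0.0179%.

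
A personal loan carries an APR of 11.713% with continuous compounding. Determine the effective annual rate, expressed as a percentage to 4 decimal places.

With continuous compounding, EAR = e^0.11713 − 1.
e^0.11713 = 1.124266, so EAR = 0.124266 = 12.4266%.

12.4266%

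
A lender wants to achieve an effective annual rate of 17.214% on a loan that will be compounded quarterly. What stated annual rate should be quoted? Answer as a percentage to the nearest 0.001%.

(1 + r/4)^4 − 1 = 0.17214, so 1 + r/4 = 1.17214^(1/4).
r/4 = 0.040507, so r = 0.162027 = 16.203%.

16.203%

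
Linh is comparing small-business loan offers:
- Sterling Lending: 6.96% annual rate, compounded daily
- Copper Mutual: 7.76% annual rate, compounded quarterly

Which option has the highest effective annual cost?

Sterling Lending: (1 + 0.0696/365)^365 − 1 = 7.207%
Copper Mutual: (1 + 0.0776/4)^4 − 1 = 7.989%
The highest effective annual rate is Copper Mutual at 7.989%.

Copper Mutual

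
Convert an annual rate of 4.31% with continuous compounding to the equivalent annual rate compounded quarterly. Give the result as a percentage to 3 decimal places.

4.333%

EAR under continuous compounding: e^0.0431 − 1 = 0.044042.
Solve (1 + r/4)^4 = 1.044042: r/4 = 1.044042^(1/4) − 1 = 0.010833, so r = 0.043333 = 4.333%.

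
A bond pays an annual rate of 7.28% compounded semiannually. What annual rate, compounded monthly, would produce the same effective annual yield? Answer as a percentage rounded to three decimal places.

EAR = (1 + 0.0728/2)^2 − 1 = 0.074125.
Solve (1 + r/12)^12 = 1.074125: r/12 = 1.074125^(1/12) − 1 = 0.005977, so r = 0.071720 = 7.172%.

7.172%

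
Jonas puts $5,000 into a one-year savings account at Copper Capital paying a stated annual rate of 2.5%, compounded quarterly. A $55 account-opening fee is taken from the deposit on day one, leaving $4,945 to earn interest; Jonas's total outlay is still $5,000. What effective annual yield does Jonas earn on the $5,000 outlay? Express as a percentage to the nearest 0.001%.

Value after one year: 4,945 × (1 + 0.025/4)^4 = 4,945 × 1.025235 = $5,069.79.
Effective yield on the $5,000 outlay: 5,069.79 / 5,000 − 1 = 0.013958 = 1.396%.

1.396%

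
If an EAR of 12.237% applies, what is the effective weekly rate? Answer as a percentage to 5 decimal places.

The per-week rate i satisfies (1 + i)^52 = 1 + 0.12237.
i = 1.12237^(1/52) − 1 = 0.0022225 = 0.22225%.

0.22225%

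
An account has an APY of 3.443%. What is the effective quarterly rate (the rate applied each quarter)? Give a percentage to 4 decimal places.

The per-quarter rate i satisfies (1 + i)^4 = 1 + 0.03443.
i = 1.03443^(1/4) − 1 = 0.0084985 = 0.8499%.

0.8499%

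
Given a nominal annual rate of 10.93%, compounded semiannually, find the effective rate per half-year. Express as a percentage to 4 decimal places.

With a nominal annual rate compounded semiannually, the periodic rate is the nominal rate divided by 2.
i = 0.1093 / 2 = 0.0546500 = 5.4650%.

5.4650%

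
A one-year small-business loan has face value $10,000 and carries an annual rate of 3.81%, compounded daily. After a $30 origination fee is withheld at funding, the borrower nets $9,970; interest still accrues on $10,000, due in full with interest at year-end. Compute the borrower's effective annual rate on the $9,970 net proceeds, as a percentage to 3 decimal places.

4.196%

Amount owed after one year: 10,000 × (1 + 0.0381/365)^365 = 10,000 × 1.038833 = $10,388.33.
Effective rate on net proceeds: 10,388.33 / 9,970 − 1 = 0.041959 = 4.196%.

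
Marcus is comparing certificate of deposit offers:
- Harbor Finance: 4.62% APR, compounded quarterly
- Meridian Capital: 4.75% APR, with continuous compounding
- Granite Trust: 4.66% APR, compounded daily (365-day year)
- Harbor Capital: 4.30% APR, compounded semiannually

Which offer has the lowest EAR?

Harbor Capital

Harbor Finance: (1 + 0.0462/4)^4 − 1 = 4.701%
Meridian Capital: e^0.0475 − 1 = 4.865%
Granite Trust: (1 + 0.0466/365)^365 − 1 = 4.770%
Harbor Capital: (1 + 0.0430/2)^2 − 1 = 4.346%
The lowest effective annual rate is Harbor Capital at 4.346%.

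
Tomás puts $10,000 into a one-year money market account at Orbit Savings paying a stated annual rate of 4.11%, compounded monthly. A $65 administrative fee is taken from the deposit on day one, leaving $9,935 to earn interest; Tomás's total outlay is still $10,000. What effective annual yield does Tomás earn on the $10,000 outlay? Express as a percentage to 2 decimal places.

3.51%

Value after one year: 9,935 × (1 + 0.0411/12)^12 = 9,935 × 1.041883 = $10,351.11.
Effective yield on the $10,000 outlay: 10,351.11 / 10,000 − 1 = 0.035111 = 3.51%.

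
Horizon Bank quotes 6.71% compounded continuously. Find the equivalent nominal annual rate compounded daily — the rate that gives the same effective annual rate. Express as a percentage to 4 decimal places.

6.7106%

EAR under continuous compounding: e^0.0671 − 1 = 0.069402.
Solve (1 + r/365)^365 = 1.069402: r/365 = 1.069402^(1/365) − 1 = 0.000184, so r = 0.067106 = 6.7106%.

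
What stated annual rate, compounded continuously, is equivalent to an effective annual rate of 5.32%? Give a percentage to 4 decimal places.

5.1833%

Continuous: nominal r satisfies e^r − 1 = 0.0532.
r = ln(1 + 0.0532) = ln(1.0532) = 0.051833 = 5.1833%.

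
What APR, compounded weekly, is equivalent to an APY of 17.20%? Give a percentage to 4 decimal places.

(1 + r/52)^52 − 1 = 0.1720, so 1 + r/52 = 1.1720^(1/52).
r/52 = 0.003057, so r = 0.158954 = 15.8954%.

15.8954%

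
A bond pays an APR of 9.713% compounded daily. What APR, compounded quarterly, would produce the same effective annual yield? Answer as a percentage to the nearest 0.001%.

9.831%

EAR = (1 + 0.09713/365)^365 − 1 = 0.101989.
Solve (1 + r/4)^4 = 1.101989: r/4 = 1.101989^(1/4) − 1 = 0.024576, so r = 0.098306 = 9.831%.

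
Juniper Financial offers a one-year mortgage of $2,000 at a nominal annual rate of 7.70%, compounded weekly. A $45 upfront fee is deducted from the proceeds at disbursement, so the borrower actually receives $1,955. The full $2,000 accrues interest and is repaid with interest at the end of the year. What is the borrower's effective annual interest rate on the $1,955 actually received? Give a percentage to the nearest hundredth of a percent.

10.48%

Amount owed after one year: 2,000 × (1 + 0.0770/52)^52 = 2,000 × 1.079981 = $2,159.96.
Effective rate on net proceeds: 2,159.96 / 1,955 − 1 = 0.104839 = 10.48%.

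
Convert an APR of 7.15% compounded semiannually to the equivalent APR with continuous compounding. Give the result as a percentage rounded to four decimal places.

7.0252%

EAR = (1 + 0.0715/2)^2 − 1 = 0.072778.
Equivalent continuous rate: r = ln(1 + 0.072778) = 0.070252 = 7.0252%.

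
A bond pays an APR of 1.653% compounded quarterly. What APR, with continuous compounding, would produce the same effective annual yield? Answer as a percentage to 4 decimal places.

EAR = (1 + 0.01653/4)^4 − 1 = 0.016633.
Equivalent continuous rate: r = ln(1 + 0.016633) = 0.016496 = 1.6496%.

1.6496%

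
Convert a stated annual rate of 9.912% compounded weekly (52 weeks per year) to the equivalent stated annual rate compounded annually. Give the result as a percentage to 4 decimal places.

10.4095%

EAR = (1 + 0.09912/52)^52 − 1 = 0.104095.
Compounded annually, the equivalent nominal rate is the EAR itself: 10.4095%.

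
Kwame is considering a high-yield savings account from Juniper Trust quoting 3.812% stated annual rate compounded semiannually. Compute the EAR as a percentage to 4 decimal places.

EAR = (1 + 0.03812/2)^2 − 1.
= 1.038483 − 1 = 3.8483%.

3.8483%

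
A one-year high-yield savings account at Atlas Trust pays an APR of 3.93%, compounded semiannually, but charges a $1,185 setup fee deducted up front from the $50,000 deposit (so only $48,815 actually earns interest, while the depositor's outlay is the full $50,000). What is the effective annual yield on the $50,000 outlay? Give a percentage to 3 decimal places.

1.505%

Value after one year: 48,815 × (1 + 0.0393/2)^2 = 48,815 × 1.039686 = $50,752.28.
Effective yield on the $50,000 outlay: 50,752.28 / 50,000 − 1 = 0.015046 = 1.505%.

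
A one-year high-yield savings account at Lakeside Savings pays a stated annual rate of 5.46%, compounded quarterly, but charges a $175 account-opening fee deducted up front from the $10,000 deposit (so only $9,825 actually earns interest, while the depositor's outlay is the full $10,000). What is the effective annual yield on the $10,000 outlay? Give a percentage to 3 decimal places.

3.725%

Value after one year: 9,825 × (1 + 0.0546/4)^4 = 9,825 × 1.055728 = $10,372.53.
Effective yield on the $10,000 outlay: 10,372.53 / 10,000 − 1 = 0.037253 = 3.725%.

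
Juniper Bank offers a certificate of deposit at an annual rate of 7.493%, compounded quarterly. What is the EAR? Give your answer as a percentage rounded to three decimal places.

EAR = (1 + 0.07493/4)^4 − 1.
= (1 + 0.018732)^4 − 1 = 1.077062 − 1 = 7.706%.

7.706%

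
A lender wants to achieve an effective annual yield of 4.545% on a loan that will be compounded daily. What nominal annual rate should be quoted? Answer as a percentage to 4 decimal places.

4.4450%

(1 + r/365)^365 − 1 = 0.04545, so 1 + r/365 = 1.04545^(1/365).
r/365 = 0.000122, so r = 0.044450 = 4.4450%.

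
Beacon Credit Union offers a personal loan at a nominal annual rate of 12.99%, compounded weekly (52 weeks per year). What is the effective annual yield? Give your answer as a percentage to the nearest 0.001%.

13.853%

EAR = (1 + 0.1299/52)^52 − 1.
= 1.138530 − 1 = 13.853%.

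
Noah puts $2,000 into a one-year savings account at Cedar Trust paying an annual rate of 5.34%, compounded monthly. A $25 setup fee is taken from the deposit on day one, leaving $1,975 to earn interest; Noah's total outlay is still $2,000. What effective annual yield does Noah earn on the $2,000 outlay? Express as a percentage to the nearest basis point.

4.15%

Value after one year: 1,975 × (1 + 0.0534/12)^12 = 1,975 × 1.054727 = $2,083.08.
Effective yield on the $2,000 outlay: 2,083.08 / 2,000 − 1 = 0.041542 = 4.15%.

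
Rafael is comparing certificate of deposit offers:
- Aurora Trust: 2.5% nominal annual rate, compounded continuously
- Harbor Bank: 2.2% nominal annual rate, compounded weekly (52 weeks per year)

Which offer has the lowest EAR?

Aurora Trust: e^0.025 − 1 = 2.532%
Harbor Bank: (1 + 0.022/52)^52 − 1 = 2.224%
The lowest effective annual rate is Harbor Bank at 2.224%.

Harbor Bank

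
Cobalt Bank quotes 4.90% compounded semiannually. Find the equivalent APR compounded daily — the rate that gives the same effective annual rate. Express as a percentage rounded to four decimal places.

4.8413%

EAR = (1 + 0.0490/2)^2 − 1 = 0.049600.
Solve (1 + r/365)^365 = 1.049600: r/365 = 1.049600^(1/365) − 1 = 0.000133, so r = 0.048413 = 4.8413%.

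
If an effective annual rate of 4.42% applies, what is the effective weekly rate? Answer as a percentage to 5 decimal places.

The per-week rate i satisfies (1 + i)^52 = 1 + 0.0442.
i = 1.0442^(1/52) − 1 = 0.0008321 = 0.08321%.

0.08321%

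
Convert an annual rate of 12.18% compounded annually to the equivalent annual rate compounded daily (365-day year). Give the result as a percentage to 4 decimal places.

Compounded annually, EAR = nominal = 0.121800.
Solve (1 + r/365)^365 = 1.121800: r/365 = 1.121800^(1/365) − 1 = 0.000315, so r = 0.114953 = 11.4953%.

11.4953%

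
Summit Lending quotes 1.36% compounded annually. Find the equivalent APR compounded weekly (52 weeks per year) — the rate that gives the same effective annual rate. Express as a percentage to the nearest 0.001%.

Compounded annually, EAR = nominal = 0.013600.
Solve (1 + r/52)^52 = 1.013600: r/52 = 1.013600^(1/52) − 1 = 0.000260, so r = 0.013510 = 1.351%.

1.351%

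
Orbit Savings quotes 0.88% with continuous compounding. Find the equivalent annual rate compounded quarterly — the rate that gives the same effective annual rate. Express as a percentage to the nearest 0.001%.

EAR under continuous compounding: e^0.0088 − 1 = 0.008839.
Solve (1 + r/4)^4 = 1.008839: r/4 = 1.008839^(1/4) − 1 = 0.002202, so r = 0.008810 = 0.881%.

0.881%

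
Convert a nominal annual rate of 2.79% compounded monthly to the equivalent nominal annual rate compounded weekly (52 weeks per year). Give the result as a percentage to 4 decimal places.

2.7875%

EAR = (1 + 0.0279/12)^12 − 1 = 0.028260.
Solve (1 + r/52)^52 = 1.028260: r/52 = 1.028260^(1/52) − 1 = 0.000536, so r = 0.027875 = 2.7875%.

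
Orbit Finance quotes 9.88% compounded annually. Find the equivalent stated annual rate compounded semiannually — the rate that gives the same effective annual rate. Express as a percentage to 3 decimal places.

9.647%

Compounded annually, EAR = nominal = 0.098800.
Solve (1 + r/2)^2 = 1.098800: r/2 = 1.098800^(1/2) − 1 = 0.048237, so r = 0.096473 = 9.647%.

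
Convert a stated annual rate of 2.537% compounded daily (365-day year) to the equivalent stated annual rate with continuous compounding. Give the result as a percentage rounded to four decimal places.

EAR = (1 + 0.02537/365)^365 − 1 = 0.025694.
Equivalent continuous rate: r = ln(1 + 0.025694) = 0.025369 = 2.5369%.

2.5369%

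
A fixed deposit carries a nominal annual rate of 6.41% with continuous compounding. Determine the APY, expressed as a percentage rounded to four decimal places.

With continuous compounding, EAR = e^0.0641 − 1.
e^0.0641 = 1.066199, so EAR = 0.066199 = 6.6199%.

6.6199%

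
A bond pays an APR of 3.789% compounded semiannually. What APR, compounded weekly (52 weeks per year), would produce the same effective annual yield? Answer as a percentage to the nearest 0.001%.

EAR = (1 + 0.03789/2)^2 − 1 = 0.038249.
Solve (1 + r/52)^52 = 1.038249: r/52 = 1.038249^(1/52) − 1 = 0.000722, so r = 0.037549 = 3.755%.

3.755%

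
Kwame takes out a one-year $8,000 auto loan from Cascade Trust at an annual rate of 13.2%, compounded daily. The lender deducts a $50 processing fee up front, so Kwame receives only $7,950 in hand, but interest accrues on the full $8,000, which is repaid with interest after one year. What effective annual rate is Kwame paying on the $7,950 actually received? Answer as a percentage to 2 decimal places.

14.83%

Amount owed after one year: 8,000 × (1 + 0.132/365)^365 = 8,000 × 1.141081 = $9,128.65.
Effective rate on net proceeds: 9,128.65 / 7,950 − 1 = 0.148258 = 14.83%.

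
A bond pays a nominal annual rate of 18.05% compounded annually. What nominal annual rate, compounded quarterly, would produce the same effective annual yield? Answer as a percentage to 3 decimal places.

Compounded annually, EAR = nominal = 0.180500.
Solve (1 + r/4)^4 = 1.180500: r/4 = 1.180500^(1/4) − 1 = 0.042357, so r = 0.169428 = 16.943%.

16.943%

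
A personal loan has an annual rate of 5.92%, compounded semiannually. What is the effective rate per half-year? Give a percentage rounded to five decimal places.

With a nominal annual rate compounded semiannually, the periodic rate is the nominal rate divided by 2.
i = 0.0592 / 2 = 0.0296000 = 2.96000%.

2.96000%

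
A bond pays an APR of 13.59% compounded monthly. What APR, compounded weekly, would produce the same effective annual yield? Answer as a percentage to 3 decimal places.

EAR = (1 + 0.1359/12)^12 − 1 = 0.144693.
Solve (1 + r/52)^52 = 1.144693: r/52 = 1.144693^(1/52) − 1 = 0.002602, so r = 0.135312 = 13.531%.

13.531%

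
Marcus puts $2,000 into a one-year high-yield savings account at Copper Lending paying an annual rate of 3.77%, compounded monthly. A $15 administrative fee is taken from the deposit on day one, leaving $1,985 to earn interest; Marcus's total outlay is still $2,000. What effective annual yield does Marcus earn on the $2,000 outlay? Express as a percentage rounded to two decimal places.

3.06%

Value after one year: 1,985 × (1 + 0.0377/12)^12 = 1,985 × 1.038358 = $2,061.14.
Effective yield on the $2,000 outlay: 2,061.14 / 2,000 − 1 = 0.030571 = 3.06%.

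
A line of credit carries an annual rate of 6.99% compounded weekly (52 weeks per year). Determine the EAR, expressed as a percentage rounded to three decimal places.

7.235%

EAR = (1 + 0.0699/52)^52 − 1.
= (1 + 0.001344)^52 − 1 = 1.072351 − 1 = 7.235%.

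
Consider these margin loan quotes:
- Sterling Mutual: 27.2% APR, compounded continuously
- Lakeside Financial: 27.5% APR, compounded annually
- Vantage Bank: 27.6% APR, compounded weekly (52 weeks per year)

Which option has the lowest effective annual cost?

Sterling Mutual: e^0.272 − 1 = 31.259%
Lakeside Financial: compounded annually, EAR = 27.500%
Vantage Bank: (1 + 0.276/52)^52 − 1 = 31.689%
The lowest effective annual rate is Lakeside Financial at 27.500%.

Lakeside Financial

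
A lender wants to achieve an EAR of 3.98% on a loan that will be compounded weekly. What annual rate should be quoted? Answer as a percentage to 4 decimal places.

(1 + r/52)^52 − 1 = 0.0398, so 1 + r/52 = 1.0398^(1/52).
r/52 = 0.000751, so r = 0.039043 = 3.9043%.

3.9043%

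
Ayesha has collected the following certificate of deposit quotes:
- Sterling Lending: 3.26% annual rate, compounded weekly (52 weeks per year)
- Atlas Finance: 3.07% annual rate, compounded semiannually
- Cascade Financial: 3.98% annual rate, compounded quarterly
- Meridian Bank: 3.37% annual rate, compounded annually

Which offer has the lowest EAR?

Sterling Lending: (1 + 0.0326/52)^52 − 1 = 3.313%
Atlas Finance: (1 + 0.0307/2)^2 − 1 = 3.094%
Cascade Financial: (1 + 0.0398/4)^4 − 1 = 4.040%
Meridian Bank: compounded annually, EAR = 3.370%
The lowest effective annual rate is Atlas Finance at 3.094%.

Atlas Finance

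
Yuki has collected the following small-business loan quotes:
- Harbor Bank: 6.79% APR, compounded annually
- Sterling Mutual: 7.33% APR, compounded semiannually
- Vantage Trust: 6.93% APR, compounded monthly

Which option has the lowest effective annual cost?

Harbor Bank

Harbor Bank: compounded annually, EAR = 6.790%
Sterling Mutual: (1 + 0.0733/2)^2 − 1 = 7.464%
Vantage Trust: (1 + 0.0693/12)^12 − 1 = 7.154%
The lowest effective annual rate is Harbor Bank at 6.790%.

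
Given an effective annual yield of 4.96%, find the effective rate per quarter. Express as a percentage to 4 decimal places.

1.2176%

The per-quarter rate i satisfies (1 + i)^4 = 1 + 0.0496.
i = 1.0496^(1/4) − 1 = 0.0121758 = 1.2176%.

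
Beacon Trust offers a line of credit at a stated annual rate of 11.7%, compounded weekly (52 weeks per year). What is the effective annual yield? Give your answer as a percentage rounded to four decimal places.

12.3972%

EAR = (1 + 0.117/52)^52 − 1.
= (1 + 0.002250)^52 − 1 = 1.123972 − 1 = 12.3972%.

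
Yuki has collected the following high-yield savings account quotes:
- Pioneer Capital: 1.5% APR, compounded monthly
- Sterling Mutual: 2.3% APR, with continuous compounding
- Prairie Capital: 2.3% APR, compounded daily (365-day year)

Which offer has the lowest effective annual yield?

Pioneer Capital: (1 + 0.015/12)^12 − 1 = 1.510%
Sterling Mutual: e^0.023 − 1 = 2.327%
Prairie Capital: (1 + 0.023/365)^365 − 1 = 2.327%
The lowest effective annual rate is Pioneer Capital at 1.510%.

Pioneer Capital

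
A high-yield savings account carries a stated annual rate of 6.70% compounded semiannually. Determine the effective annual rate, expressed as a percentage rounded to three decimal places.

6.812%

EAR = (1 + 0.0670/2)^2 − 1.
= 1.068122 − 1 = 6.812%.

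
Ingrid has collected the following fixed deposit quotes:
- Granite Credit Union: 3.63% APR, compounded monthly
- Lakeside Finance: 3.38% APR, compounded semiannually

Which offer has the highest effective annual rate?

Granite Credit Union

Granite Credit Union: (1 + 0.0363/12)^12 − 1 = 3.691%
Lakeside Finance: (1 + 0.0338/2)^2 − 1 = 3.409%
The highest effective annual rate is Granite Credit Union at 3.691%.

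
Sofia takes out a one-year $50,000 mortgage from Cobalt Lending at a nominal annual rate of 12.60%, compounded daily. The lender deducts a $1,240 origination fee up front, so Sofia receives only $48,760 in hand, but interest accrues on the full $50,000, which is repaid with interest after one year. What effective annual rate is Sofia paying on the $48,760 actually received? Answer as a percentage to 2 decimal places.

Amount owed after one year: 50,000 × (1 + 0.1260/365)^365 = 50,000 × 1.134258 = $56,712.88.
Effective rate on net proceeds: 56,712.88 / 48,760 − 1 = 0.163102 = 16.31%.

16.31%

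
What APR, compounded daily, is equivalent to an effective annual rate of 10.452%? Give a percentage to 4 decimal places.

9.9424%

(1 + r/365)^365 − 1 = 0.10452, so 1 + r/365 = 1.10452^(1/365).
r/365 = 0.000272, so r = 0.099424 = 9.9424%.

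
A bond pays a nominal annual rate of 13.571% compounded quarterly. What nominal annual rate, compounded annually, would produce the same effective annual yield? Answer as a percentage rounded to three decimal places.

EAR = (1 + 0.13571/4)^4 − 1 = 0.142774.
Compounded annually, the equivalent nominal rate is the EAR itself: 14.277%.

14.277%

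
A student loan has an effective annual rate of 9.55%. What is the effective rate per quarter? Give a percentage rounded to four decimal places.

The per-quarter rate i satisfies (1 + i)^4 = 1 + 0.0955.
i = 1.0955^(1/4) − 1 = 0.0230647 = 2.3065%.

2.3065%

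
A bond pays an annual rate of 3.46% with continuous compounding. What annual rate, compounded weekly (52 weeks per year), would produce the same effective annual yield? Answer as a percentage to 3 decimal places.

EAR under continuous compounding: e^0.0346 − 1 = 0.035206.
Solve (1 + r/52)^52 = 1.035206: r/52 = 1.035206^(1/52) − 1 = 0.000666, so r = 0.034612 = 3.461%.

3.461%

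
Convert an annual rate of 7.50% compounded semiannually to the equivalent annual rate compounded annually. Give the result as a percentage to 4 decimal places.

7.6406%

EAR = (1 + 0.0750/2)^2 − 1 = 0.076406.
Compounded annually, the equivalent nominal rate is the EAR itself: 7.6406%.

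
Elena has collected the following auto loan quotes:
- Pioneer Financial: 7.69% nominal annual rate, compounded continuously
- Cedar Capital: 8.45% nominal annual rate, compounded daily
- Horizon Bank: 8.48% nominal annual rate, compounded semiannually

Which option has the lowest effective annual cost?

Pioneer Financial: e^0.0769 − 1 = 7.993%
Cedar Capital: (1 + 0.0845/365)^365 − 1 = 8.816%
Horizon Bank: (1 + 0.0848/2)^2 − 1 = 8.660%
The lowest effective annual rate is Pioneer Financial at 7.993%.

Pioneer Financial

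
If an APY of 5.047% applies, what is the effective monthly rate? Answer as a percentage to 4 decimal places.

The per-month rate i satisfies (1 + i)^12 = 1 + 0.05047.
i = 1.05047^(1/12) − 1 = 0.0041116 = 0.4112%.

0.4112%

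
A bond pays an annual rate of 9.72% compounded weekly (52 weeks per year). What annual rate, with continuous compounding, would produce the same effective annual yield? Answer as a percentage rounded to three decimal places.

EAR = (1 + 0.0972/52)^52 − 1 = 0.101981.
Equivalent continuous rate: r = ln(1 + 0.101981) = 0.097109 = 9.711%.

9.711%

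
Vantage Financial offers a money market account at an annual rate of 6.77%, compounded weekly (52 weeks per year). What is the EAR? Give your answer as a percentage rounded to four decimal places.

6.9997%

EAR = (1 + 0.0677/52)^52 − 1.
= (1 + 0.001302)^52 − 1 = 1.069997 − 1 = 6.9997%.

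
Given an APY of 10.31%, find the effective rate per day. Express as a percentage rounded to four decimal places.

The per-day rate i satisfies (1 + i)^365 = 1 + 0.1031.
i = 1.1031^(1/365) − 1 = 0.0002689 = 0.0269%.

0.0269%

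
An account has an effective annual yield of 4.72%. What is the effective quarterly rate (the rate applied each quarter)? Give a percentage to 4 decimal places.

The per-quarter rate i satisfies (1 + i)^4 = 1 + 0.0472.
i = 1.0472^(1/4) − 1 = 0.0115967 = 1.1597%.

1.1597%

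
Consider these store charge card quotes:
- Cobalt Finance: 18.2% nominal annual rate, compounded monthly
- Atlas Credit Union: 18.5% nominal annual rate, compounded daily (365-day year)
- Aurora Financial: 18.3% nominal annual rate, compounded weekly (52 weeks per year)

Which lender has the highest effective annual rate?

Atlas Credit Union

Cobalt Finance: (1 + 0.182/12)^12 − 1 = 19.798%
Atlas Credit Union: (1 + 0.185/365)^365 − 1 = 20.316%
Aurora Financial: (1 + 0.183/52)^52 − 1 = 20.043%
The highest effective annual rate is Atlas Credit Union at 20.316%.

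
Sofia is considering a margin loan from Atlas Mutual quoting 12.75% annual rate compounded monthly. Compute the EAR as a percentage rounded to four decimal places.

13.5221%

EAR = (1 + 0.1275/12)^12 − 1.
= 1.135221 − 1 = 13.5221%.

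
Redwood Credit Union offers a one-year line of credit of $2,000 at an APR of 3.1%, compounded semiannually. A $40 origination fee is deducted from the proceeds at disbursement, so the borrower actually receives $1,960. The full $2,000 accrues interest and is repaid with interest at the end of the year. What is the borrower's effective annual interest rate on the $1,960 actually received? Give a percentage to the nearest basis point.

5.23%

Amount owed after one year: 2,000 × (1 + 0.031/2)^2 = 2,000 × 1.031240 = $2,062.48.
Effective rate on net proceeds: 2,062.48 / 1,960 − 1 = 0.052286 = 5.23%.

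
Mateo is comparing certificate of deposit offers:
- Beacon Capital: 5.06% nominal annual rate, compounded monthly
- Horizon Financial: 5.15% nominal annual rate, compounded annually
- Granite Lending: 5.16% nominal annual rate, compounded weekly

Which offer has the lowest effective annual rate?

Beacon Capital: (1 + 0.0506/12)^12 − 1 = 5.179%
Horizon Financial: compounded annually, EAR = 5.150%
Granite Lending: (1 + 0.0516/52)^52 − 1 = 5.293%
The lowest effective annual rate is Horizon Financial at 5.150%.

Horizon Financial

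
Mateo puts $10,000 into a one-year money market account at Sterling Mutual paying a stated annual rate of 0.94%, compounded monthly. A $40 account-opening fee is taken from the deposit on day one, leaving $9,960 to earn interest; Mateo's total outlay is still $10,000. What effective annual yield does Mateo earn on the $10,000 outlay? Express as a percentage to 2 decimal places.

0.54%

Value after one year: 9,960 × (1 + 0.0094/12)^12 = 9,960 × 1.009441 = $10,054.03.
Effective yield on the $10,000 outlay: 10,054.03 / 10,000 − 1 = 0.005403 = 0.54%.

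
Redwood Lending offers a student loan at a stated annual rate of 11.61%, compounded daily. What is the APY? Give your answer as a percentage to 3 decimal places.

EAR = (1 + 0.1161/365)^365 − 1.
= 1.123087 − 1 = 12.309%.

12.309%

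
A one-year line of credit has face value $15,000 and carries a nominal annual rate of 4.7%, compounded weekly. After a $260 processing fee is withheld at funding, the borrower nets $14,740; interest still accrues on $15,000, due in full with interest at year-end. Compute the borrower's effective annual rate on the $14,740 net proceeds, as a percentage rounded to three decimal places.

6.659%

Amount owed after one year: 15,000 × (1 + 0.047/52)^52 = 15,000 × 1.048100 = $15,721.50.
Effective rate on net proceeds: 15,721.50 / 14,740 − 1 = 0.066587 = 6.659%.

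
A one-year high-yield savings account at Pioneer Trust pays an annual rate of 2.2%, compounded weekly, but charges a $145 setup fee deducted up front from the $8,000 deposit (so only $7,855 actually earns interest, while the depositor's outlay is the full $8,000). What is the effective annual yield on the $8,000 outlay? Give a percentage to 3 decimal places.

0.371%

Value after one year: 7,855 × (1 + 0.022/52)^52 = 7,855 × 1.022239 = $8,029.69.
Effective yield on the $8,000 outlay: 8,029.69 / 8,000 − 1 = 0.003711 = 0.371%.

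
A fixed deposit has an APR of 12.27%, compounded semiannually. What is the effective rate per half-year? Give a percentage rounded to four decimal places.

6.1350%

With a nominal annual rate compounded semiannually, the periodic rate is the nominal rate divided by 2.
i = 0.1227 / 2 = 0.0613500 = 6.1350%.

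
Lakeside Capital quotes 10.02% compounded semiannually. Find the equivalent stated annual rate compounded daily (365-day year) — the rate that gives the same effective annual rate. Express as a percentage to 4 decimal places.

9.7784%

EAR = (1 + 0.1002/2)^2 − 1 = 0.102710.
Solve (1 + r/365)^365 = 1.102710: r/365 = 1.102710^(1/365) − 1 = 0.000268, so r = 0.097784 = 9.7784%.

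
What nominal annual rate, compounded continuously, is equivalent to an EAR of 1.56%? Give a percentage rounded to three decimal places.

Continuous: nominal r satisfies e^r − 1 = 0.0156.
r = ln(1 + 0.0156) = ln(1.0156) = 0.015480 = 1.548%.

1.548%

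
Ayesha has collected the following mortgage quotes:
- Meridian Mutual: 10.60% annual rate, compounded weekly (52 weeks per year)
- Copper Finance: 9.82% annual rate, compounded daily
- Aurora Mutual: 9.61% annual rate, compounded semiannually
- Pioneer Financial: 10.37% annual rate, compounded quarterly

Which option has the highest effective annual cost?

Meridian Mutual: (1 + 0.1060/52)^52 − 1 = 11.170%
Copper Finance: (1 + 0.0982/365)^365 − 1 = 10.317%
Aurora Mutual: (1 + 0.0961/2)^2 − 1 = 9.841%
Pioneer Financial: (1 + 0.1037/4)^4 − 1 = 10.780%
The highest effective annual rate is Meridian Mutual at 11.170%.

Meridian Mutual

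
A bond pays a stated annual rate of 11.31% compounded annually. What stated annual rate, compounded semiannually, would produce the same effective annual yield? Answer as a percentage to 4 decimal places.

11.0071%

Compounded annually, EAR = nominal = 0.113100.
Solve (1 + r/2)^2 = 1.113100: r/2 = 1.113100^(1/2) − 1 = 0.055036, so r = 0.110071 = 11.0071%.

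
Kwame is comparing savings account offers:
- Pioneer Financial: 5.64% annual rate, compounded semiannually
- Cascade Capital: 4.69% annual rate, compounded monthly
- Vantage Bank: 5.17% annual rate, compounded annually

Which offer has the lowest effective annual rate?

Pioneer Financial: (1 + 0.0564/2)^2 − 1 = 5.720%
Cascade Capital: (1 + 0.0469/12)^12 − 1 = 4.792%
Vantage Bank: compounded annually, EAR = 5.170%
The lowest effective annual rate is Cascade Capital at 4.792%.

Cascade Capital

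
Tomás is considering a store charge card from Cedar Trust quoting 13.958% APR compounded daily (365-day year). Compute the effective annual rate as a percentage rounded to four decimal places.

EAR = (1 + 0.13958/365)^365 − 1.
= 1.149760 − 1 = 14.9760%.

14.9760%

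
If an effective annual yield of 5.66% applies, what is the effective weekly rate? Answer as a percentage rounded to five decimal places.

0.10593%

The per-week rate i satisfies (1 + i)^52 = 1 + 0.0566.
i = 1.0566^(1/52) − 1 = 0.0010593 = 0.10593%.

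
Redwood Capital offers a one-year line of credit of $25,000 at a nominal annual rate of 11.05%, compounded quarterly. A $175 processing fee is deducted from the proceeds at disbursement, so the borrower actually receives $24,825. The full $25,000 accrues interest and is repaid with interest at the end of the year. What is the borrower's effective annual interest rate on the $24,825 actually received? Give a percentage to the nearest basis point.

12.30%

Amount owed after one year: 25,000 × (1 + 0.1105/4)^4 = 25,000 × 1.115164 = $27,879.09.
Effective rate on net proceeds: 27,879.09 / 24,825 − 1 = 0.123025 = 12.30%.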